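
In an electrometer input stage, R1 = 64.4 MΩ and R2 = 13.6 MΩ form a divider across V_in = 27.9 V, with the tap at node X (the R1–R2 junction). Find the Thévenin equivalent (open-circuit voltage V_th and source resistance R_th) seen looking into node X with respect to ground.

Open-circuit (no load on X): V_th = V_in · R2/(R1 + R2) = 27.9 × 13.6/(64.40 + 13.6) = 4.865 V.
Zeroing V_in shorts the top of R1 to ground, so R_th = R1 ‖ R2 = 11.23 MΩ.

V_th ≈ 4.86 V, R_th ≈ 11.2 MΩ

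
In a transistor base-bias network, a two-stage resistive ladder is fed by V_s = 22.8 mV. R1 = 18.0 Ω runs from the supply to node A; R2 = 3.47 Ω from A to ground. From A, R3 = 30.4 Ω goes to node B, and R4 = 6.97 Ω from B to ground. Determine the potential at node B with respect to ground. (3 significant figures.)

Node A sees R2 in parallel with the series input of stage 2, R3 + R4 = 37.37 Ω.
R2 ‖ (R3+R4) = 3.175 Ω.
So V_A = 22.8 × 0.1499 = 3.419 mV.
V_B = V_A × 0.1865 = 0.6377 mV.

V_B ≈ 0.638 mV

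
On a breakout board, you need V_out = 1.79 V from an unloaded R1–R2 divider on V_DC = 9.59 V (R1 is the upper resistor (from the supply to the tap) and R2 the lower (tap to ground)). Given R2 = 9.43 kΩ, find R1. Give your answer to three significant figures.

V_out/V_DC = R2/(R1+R2) = 0.1867.
Rearranging, R1 = R2·(1−k)/k = 9.43 × 4.358 = 41.09 kΩ.

R1 ≈ 41.1 kΩ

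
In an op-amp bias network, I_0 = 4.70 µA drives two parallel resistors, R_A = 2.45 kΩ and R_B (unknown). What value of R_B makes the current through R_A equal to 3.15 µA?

R_B ≈ 4.98 kΩ

Two-branch current divider: I_A = I_0 · R_B/(R_A + R_B).
3.15/4.70 = R_B/(R_A + R_B) → R_B = R_A · (0.6702)/(1 − 0.6702) = 2.45 × 2.032 = 4.979 kΩ.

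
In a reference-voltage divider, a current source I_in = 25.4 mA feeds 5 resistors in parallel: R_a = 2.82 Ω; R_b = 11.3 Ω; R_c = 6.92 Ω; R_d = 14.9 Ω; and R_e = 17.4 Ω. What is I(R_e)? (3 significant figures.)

ΣG = 1/2.82 + 1/11.3 + 1/6.92 + 1/14.9 + 1/17.4 = 0.7122.
R_e takes the fraction G_k/ΣG = 0.05747/0.7122 = 0.08070, so I = 25.4 × 0.08070 = 2.050 mA.

I ≈ 2.05 mA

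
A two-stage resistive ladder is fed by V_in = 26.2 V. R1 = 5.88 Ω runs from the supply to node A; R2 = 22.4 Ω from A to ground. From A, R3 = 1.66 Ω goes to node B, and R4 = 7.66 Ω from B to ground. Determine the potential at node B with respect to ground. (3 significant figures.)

V_B ≈ 11.4 V

Looking into the second stage from A: R3 + R4 = 9.320 Ω appears in parallel with R2.
Effective lower resistance at A: R2 ‖ 9.320 = 6.582 Ω.
So V_A = 26.2 × 0.5282 = 13.84 V.
V_B = V_A × 0.8219 = 11.37 V.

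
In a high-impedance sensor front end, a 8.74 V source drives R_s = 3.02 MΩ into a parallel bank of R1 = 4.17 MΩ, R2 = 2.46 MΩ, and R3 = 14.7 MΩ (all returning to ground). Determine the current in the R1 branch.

Combine the parallel branches: R_p = (1/4.17 + 1/2.46 + 1/14.7)⁻¹ = 1.400 MΩ.
Node voltage V_A = V_CC · R_p/(R_s + R_p) = 8.74 × 0.3167 = 2.768 V.
I(R1) = V_A / R1 = 2.768/4.17 = 0.6638 µA.

I ≈ 0.664 µA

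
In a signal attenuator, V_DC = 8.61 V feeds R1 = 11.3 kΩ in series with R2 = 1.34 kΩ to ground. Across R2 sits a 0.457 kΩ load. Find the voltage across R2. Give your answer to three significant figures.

V_out ≈ 0.252 V

The load sits in parallel with R2, giving an effective lower resistance R2' = R2·R_L/(R2+R_L) = 0.3408 kΩ.
Voltage divider with the loaded lower leg: V_out = 8.61 × 0.3408/(11.3 + 0.3408) = 8.61 × 0.02927 = 0.2521 V.
(Unloaded it would be 0.913 V; the load pulls it down.)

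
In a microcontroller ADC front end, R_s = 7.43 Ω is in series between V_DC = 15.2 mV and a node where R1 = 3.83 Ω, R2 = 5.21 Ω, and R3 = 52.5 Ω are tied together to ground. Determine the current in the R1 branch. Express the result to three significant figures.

Combine the parallel branches: R_p = (1/3.83 + 1/5.21 + 1/52.5)⁻¹ = 2.118 Ω.
V_A by voltage divider: V_A = 15.2 × 2.118/(7.43 + 2.118) = 3.372 mV.
Branch current I = V_A/R1 = 3.372/3.83 = 0.8804 mA.
(Check via current divider: I_total = 1.592 mA; share G_k/ΣG = 0.5531 → same result.)

I ≈ 0.880 mA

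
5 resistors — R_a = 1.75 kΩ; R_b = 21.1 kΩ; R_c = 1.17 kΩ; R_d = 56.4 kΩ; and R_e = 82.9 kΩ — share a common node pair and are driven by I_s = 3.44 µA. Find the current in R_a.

I ≈ 1.31 µA

Total conductance ΣG = 1/1.75 + 1/21.1 + 1/1.17 + 1/56.4 + 1/82.9 = 1.503 (units of 1/kΩ).
By the current-divider rule, I = I_s · G_k/ΣG = 3.44 × 0.3801 = 1.308 µA.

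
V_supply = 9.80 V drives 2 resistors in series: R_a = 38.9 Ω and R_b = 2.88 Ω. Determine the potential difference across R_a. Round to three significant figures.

V ≈ 9.12 V

Total series resistance ΣR = 38.9 + 2.88 = 41.78 Ω.
By the voltage-divider rule, V = 9.80 × 38.90/41.78 = 9.124 V.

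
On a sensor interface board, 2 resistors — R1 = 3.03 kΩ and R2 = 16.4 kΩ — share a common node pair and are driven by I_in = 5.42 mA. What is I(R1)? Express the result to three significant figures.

I ≈ 4.57 mA

Two-branch current divider: I_k = I_in · R_other/(R_1 + R_2).
I(R1) = 5.42 × 16.4/(3.03 + 16.4) = 5.42 × 0.8441 = 4.575 mA.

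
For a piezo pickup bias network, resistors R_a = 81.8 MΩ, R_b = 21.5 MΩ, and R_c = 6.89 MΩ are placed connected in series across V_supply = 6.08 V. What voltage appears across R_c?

V ≈ 0.380 V

Series total: ΣR = 81.8 + 21.5 + 6.89 = 110.2 MΩ.
By the voltage-divider rule, V = 6.08 × 6.890/110.2 = 0.3802 V.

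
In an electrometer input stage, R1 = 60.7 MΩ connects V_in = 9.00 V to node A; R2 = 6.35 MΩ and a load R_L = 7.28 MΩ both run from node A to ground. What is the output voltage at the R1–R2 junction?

V_out ≈ 0.476 V

R2 ‖ R_L = (6.35 × 7.28)/(6.35 + 7.28) = 3.392 MΩ.
Now apply the divider: V_out = 9.00 × 0.05292 = 0.4763 V.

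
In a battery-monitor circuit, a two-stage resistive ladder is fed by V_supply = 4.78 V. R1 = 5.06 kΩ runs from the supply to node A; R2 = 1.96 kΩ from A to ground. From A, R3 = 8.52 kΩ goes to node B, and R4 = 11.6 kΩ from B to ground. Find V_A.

Looking into the second stage from A: R3 + R4 = 20.12 kΩ appears in parallel with R2.
Effective lower resistance at A: R2 ‖ 20.12 = 1.786 kΩ.
V_A = 4.78 × 1.786/(5.06 + 1.786) = 1.247 V.

V_A ≈ 1.25 V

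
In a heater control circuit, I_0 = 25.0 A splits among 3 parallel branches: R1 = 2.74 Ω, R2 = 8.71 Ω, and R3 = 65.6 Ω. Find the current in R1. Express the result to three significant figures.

I ≈ 18.4 A

Conductances: ΣG = 1/2.74 + 1/8.71 + 1/65.6 = 0.4950 (1/Ω).
Current divider: I(R1) = I_0 · G_k/ΣG = 25.0 × (0.3650/0.4950) = 25.0 × 0.7373 = 18.43 A.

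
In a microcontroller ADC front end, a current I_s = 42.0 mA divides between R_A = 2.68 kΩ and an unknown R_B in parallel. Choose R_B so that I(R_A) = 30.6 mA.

R_B ≈ 7.19 kΩ

The fraction through R_A equals R_B/(R_A+R_B).
30.6/42.0 = R_B/(R_A + R_B) → R_B = R_A · (0.7286)/(1 − 0.7286) = 2.68 × 2.684 = 7.194 kΩ.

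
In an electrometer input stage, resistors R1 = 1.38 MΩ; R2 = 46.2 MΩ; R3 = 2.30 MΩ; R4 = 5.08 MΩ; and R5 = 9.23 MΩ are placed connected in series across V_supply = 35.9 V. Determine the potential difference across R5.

V ≈ 5.16 V

Series total: ΣR = 1.38 + 46.2 + 2.30 + 5.08 + 9.23 = 64.19 MΩ.
V = V_supply · R/ΣR = 35.9 × 0.1438 = 5.162 V.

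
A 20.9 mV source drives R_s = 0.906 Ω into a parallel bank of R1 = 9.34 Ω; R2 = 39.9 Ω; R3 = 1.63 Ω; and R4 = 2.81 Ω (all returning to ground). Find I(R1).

Equivalent of the parallel group: R_p = 0.9079 Ω.
Node voltage V_A = V_CC · R_p/(R_s + R_p) = 20.9 × 0.5005 = 10.46 mV.
Branch current I = V_A/R1 = 10.46/9.34 = 1.120 mA.
(Equivalently: I_total = 11.52 mA, then current-divider fraction G_k/ΣG = 0.09720.)

I ≈ 1.12 mA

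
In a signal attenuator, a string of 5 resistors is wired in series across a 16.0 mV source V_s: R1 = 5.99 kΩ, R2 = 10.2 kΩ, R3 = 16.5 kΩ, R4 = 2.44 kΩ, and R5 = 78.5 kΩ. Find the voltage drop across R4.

Total series resistance ΣR = 5.99 + 10.2 + 16.5 + 2.44 + 78.5 = 113.6 kΩ.
V = V_s · R/ΣR = 16.0 × 0.02147 = 0.3436 mV.

V ≈ 0.344 mV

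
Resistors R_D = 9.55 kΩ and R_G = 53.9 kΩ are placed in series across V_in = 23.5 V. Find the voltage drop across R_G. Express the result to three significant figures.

V ≈ 20.0 V

Series total: ΣR = 9.55 + 53.9 = 63.45 kΩ.
Voltage divider: V = V_in · (53.90 / 63.45) = 23.5 × 0.8495 = 19.96 V.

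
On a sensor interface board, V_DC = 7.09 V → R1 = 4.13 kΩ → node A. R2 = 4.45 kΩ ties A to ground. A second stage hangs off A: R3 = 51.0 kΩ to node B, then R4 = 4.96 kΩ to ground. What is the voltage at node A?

V_A ≈ 3.54 V

Node A sees R2 in parallel with the series input of stage 2, R3 + R4 = 55.96 kΩ.
Effective lower resistance at A: R2 ‖ 55.96 = 4.122 kΩ.
So V_A = 7.09 × 0.4995 = 3.542 V.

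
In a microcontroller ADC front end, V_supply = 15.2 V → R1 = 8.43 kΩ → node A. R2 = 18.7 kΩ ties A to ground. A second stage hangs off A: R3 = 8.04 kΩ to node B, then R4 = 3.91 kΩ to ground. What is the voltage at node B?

V_B ≈ 2.31 V

The second stage (R3 + R4 = 11.95 kΩ) loads node A in parallel with R2.
R2 ‖ (R3+R4) = 7.291 kΩ.
So V_A = 15.2 × 0.4638 = 7.049 V.
Then the unloaded second divider: V_B = V_A × R4/(R3+R4) = 7.049 × 0.3272 = 2.307 V.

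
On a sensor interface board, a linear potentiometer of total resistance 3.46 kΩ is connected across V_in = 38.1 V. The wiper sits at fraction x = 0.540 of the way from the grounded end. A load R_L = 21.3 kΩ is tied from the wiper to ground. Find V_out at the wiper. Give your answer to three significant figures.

Lower segment x·R_p = 1.868 kΩ; upper segment (1−x)·R_p = 1.592 kΩ.
R_L loads the lower segment: effective lower R = 1.718 kΩ.
Then V_out = V_in · 1.718/(1.592 + 1.718) = 19.78 V.

V_out ≈ 19.8 V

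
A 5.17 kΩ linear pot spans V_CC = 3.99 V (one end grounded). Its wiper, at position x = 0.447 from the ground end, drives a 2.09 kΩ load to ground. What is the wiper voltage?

V_out ≈ 1.11 V

Split the track: R_lower = x·R_p = 2.311 kΩ, R_upper = (1−x)·R_p = 2.859 kΩ.
(x·R_p) ‖ R_L = 1.097 kΩ.
Loaded-divider output: V_out = 3.99 × 0.2774 = 1.107 V.
(Unloaded: V_out = x·V_CC = 1.78 V.)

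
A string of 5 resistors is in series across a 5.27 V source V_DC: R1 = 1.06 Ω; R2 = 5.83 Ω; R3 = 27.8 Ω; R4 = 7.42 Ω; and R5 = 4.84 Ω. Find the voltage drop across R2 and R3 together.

V ≈ 3.77 V

Series total: ΣR = 1.06 + 5.83 + 27.8 + 7.42 + 4.84 = 46.95 Ω.
R_{R2..R3} = 5.83 + 27.8 = 33.63 Ω.
V = V_DC · R/ΣR = 5.27 × 0.7163 = 3.775 V.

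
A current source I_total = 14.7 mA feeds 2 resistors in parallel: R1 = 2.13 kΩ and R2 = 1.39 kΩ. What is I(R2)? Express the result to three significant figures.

I ≈ 8.90 mA

For two parallel branches, I_k = I_total · (other R)/(sum of R).
So I = 14.7 × 2.13/3.520 = 8.895 mA.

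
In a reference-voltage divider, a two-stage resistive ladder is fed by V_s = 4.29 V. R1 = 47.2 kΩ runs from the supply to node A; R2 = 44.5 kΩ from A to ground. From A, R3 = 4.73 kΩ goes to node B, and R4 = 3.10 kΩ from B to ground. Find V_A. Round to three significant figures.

The second stage (R3 + R4 = 7.830 kΩ) loads node A in parallel with R2.
R2 ‖ (R3+R4) = 6.658 kΩ.
So V_A = 4.29 × 0.1236 = 0.5304 V.

V_A ≈ 0.530 V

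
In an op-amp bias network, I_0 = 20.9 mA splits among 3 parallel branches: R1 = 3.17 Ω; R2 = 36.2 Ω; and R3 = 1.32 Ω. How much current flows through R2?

I ≈ 0.525 mA

ΣG = 1/3.17 + 1/36.2 + 1/1.32 = 1.101.
By the current-divider rule, I = I_0 · G_k/ΣG = 20.9 × 0.02510 = 0.5245 mA.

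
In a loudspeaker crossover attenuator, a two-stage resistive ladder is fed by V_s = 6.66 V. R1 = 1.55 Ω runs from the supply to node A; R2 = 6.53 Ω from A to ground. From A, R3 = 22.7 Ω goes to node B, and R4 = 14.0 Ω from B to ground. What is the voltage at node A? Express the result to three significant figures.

V_A ≈ 5.20 V

The second stage (R3 + R4 = 36.70 Ω) loads node A in parallel with R2.
Effective lower resistance at A: R2 ‖ 36.70 = 5.544 Ω.
So V_A = 6.66 × 0.7815 = 5.205 V.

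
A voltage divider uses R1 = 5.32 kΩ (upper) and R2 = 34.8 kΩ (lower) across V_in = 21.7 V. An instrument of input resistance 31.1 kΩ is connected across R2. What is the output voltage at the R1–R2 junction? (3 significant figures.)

V_out ≈ 16.4 V

First combine the lower leg with the load: R2 ‖ R_L = 16.42 kΩ.
Then V_out = V_in · R2'/(R1 + R2') = 21.7 × 16.42/21.74 = 16.39 V.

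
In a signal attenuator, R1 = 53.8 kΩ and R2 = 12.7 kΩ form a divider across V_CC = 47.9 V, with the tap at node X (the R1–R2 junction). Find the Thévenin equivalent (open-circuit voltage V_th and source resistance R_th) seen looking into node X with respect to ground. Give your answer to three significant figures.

With X open, the divider is unloaded: V_th = 47.9 × 12.7/66.50 = 9.148 V.
With V_CC suppressed (replaced by a short), R_th = R1 ‖ R2 = (53.80 × 12.7)/(53.80 + 12.7) = 10.27 kΩ.

V_th ≈ 9.15 V, R_th ≈ 10.3 kΩ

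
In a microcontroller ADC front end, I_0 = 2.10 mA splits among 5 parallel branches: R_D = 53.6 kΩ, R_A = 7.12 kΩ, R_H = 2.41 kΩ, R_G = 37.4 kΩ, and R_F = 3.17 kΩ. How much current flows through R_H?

I ≈ 0.951 mA

Total conductance ΣG = 1/53.6 + 1/7.12 + 1/2.41 + 1/37.4 + 1/3.17 = 0.9162 (units of 1/kΩ).
By the current-divider rule, I = I_0 · G_k/ΣG = 2.10 × 0.4529 = 0.9510 mA.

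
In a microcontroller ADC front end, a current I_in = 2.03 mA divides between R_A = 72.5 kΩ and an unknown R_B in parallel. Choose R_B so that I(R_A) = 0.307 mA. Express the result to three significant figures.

The fraction through R_A equals R_B/(R_A+R_B).
With f = 0.1512, R_B = R_A · f/(1−f) = 72.5 × 0.1782 = 12.92 kΩ.

R_B ≈ 12.9 kΩ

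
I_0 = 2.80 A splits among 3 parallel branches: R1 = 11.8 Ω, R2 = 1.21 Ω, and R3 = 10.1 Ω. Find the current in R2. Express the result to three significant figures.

Total conductance ΣG = 1/11.8 + 1/1.21 + 1/10.1 = 1.010 (units of 1/Ω).
Current divider: I(R2) = I_0 · G_k/ΣG = 2.80 × (0.8264/1.010) = 2.80 × 0.8181 = 2.291 A.

I ≈ 2.29 A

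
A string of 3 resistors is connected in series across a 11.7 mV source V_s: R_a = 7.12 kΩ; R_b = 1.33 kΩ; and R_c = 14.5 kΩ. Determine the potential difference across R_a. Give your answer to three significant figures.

V ≈ 3.63 mV

ΣR = 7.12 + 1.33 + 14.5 = 22.95 kΩ.
V = V_s · R/ΣR = 11.7 × 0.3102 = 3.630 mV.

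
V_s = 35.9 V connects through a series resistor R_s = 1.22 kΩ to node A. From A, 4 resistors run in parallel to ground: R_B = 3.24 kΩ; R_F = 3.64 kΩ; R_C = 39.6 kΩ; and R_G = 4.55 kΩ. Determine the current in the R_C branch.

I ≈ 0.451 mA

Equivalent of the parallel group: R_p = 1.207 kΩ.
V_A = 35.9 × 1.207/2.427 = 17.85 V.
Branch current I = V_A/R_C = 17.85/39.6 = 0.4509 mA.
(Equivalently: I_total = 14.79 mA, then current-divider fraction G_k/ΣG = 0.03048.)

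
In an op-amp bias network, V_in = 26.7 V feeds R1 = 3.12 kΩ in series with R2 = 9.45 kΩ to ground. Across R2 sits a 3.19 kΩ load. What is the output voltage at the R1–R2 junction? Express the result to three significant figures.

R2 ‖ R_L = (9.45 × 3.19)/(9.45 + 3.19) = 2.385 kΩ.
Voltage divider with the loaded lower leg: V_out = 26.7 × 2.385/(3.12 + 2.385) = 26.7 × 0.4332 = 11.57 V.
(Unloaded it would be 20.1 V; the load pulls it down.)

V_out ≈ 11.6 V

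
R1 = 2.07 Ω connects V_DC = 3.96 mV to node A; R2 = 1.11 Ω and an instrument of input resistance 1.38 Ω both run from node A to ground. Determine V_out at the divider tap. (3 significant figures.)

V_out ≈ 0.907 mV

The load sits in parallel with R2, giving an effective lower resistance R2' = R2·R_L/(R2+R_L) = 0.6152 Ω.
Now apply the divider: V_out = 3.96 × 0.2291 = 0.9072 mV.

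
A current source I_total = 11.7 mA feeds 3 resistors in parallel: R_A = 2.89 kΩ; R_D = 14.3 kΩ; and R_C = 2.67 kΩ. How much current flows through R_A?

I ≈ 5.12 mA

Conductances: ΣG = 1/2.89 + 1/14.3 + 1/2.67 = 0.7905 (1/kΩ).
Current divider: I(R_A) = I_total · G_k/ΣG = 11.7 × (0.3460/0.7905) = 11.7 × 0.4377 = 5.121 mA.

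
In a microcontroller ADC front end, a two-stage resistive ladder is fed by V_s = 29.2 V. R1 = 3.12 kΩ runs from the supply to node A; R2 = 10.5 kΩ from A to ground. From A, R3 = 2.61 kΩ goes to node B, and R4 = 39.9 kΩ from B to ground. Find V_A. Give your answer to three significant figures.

Node A sees R2 in parallel with the series input of stage 2, R3 + R4 = 42.51 kΩ.
Effective lower resistance at A: R2 ‖ 42.51 = 8.420 kΩ.
So V_A = 29.2 × 0.7296 = 21.31 V.

V_A ≈ 21.3 V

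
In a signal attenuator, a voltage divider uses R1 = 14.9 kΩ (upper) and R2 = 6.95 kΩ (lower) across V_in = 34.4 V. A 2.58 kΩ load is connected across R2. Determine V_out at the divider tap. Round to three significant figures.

V_out ≈ 3.86 V

R2 ‖ R_L = (6.95 × 2.58)/(6.95 + 2.58) = 1.882 kΩ.
Now apply the divider: V_out = 34.4 × 0.1121 = 3.857 V.
(Unloaded it would be 10.9 V; the load pulls it down.)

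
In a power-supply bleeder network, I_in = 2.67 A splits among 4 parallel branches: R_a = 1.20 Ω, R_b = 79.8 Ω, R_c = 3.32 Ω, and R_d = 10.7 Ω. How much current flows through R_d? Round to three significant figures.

ΣG = 1/1.20 + 1/79.8 + 1/3.32 + 1/10.7 = 1.241.
By the current-divider rule, I = I_in · G_k/ΣG = 2.67 × 0.07534 = 0.2012 A.

I ≈ 0.201 A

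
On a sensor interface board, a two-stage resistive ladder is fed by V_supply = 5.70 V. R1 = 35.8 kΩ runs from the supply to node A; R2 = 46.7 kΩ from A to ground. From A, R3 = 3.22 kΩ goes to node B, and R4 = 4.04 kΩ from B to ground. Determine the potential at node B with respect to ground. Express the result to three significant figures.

Node A sees R2 in parallel with the series input of stage 2, R3 + R4 = 7.260 kΩ.
Effective lower resistance at A: R2 ‖ 7.260 = 6.283 kΩ.
V_A = 5.70 × 6.283/(35.8 + 6.283) = 0.8510 V.
Stage 2 is unloaded, so V_B = V_A · R4/(R3+R4) = 0.8510 × 4.04/7.260 = 0.4736 V.

V_B ≈ 0.474 V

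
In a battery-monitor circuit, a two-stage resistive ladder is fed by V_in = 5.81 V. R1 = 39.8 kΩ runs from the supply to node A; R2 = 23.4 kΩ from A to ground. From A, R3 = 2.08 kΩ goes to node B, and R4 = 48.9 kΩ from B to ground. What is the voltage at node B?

V_B ≈ 1.60 V

Looking into the second stage from A: R3 + R4 = 50.98 kΩ appears in parallel with R2.
R2 ‖ (R3+R4) = 16.04 kΩ.
First divider: V_A = V_in · 16.04/(39.8 + 16.04) = 1.669 V.
Stage 2 is unloaded, so V_B = V_A · R4/(R3+R4) = 1.669 × 48.9/50.98 = 1.601 V.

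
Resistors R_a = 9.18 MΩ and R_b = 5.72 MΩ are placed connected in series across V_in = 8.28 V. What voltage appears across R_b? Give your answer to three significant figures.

V ≈ 3.18 V

Series total: ΣR = 9.18 + 5.72 = 14.90 MΩ.
V = V_in · R/ΣR = 8.28 × 0.3839 = 3.179 V.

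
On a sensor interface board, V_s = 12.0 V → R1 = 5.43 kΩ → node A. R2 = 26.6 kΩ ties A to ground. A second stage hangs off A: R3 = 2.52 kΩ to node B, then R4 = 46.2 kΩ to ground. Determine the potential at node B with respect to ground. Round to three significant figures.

V_B ≈ 8.65 V

The second stage (R3 + R4 = 48.72 kΩ) loads node A in parallel with R2.
R2 ‖ (R3+R4) = 17.21 kΩ.
First divider: V_A = V_s · 17.21/(5.43 + 17.21) = 9.121 V.
Then the unloaded second divider: V_B = V_A × R4/(R3+R4) = 9.121 × 0.9483 = 8.650 V.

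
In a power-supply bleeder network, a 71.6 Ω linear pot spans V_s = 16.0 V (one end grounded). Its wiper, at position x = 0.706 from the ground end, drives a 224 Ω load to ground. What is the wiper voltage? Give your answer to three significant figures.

Lower segment x·R_p = 50.55 Ω; upper segment (1−x)·R_p = 21.05 Ω.
(x·R_p) ‖ R_L = 41.24 Ω.
Then V_out = V_s · 41.24/(21.05 + 41.24) = 10.59 V.

V_out ≈ 10.6 V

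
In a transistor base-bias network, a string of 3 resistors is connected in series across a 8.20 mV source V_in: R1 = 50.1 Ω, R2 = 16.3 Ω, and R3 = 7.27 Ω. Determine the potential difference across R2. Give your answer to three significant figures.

Total series resistance ΣR = 50.1 + 16.3 + 7.27 = 73.67 Ω.
Voltage divider: V = V_in · (16.30 / 73.67) = 8.20 × 0.2213 = 1.814 mV.

V ≈ 1.81 mV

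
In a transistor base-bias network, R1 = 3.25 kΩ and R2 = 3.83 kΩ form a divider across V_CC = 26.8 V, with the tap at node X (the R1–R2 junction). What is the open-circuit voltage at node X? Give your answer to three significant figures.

Open-circuit (no load on X): V_th = V_CC · R2/(R1 + R2) = 26.8 × 3.83/(3.250 + 3.83) = 14.50 V.

V_th ≈ 14.5 V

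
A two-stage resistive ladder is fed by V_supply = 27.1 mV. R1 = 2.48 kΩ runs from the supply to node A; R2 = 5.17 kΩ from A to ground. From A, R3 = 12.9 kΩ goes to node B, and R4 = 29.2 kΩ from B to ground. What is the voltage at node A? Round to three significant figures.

V_A ≈ 17.6 mV

The second stage (R3 + R4 = 42.10 kΩ) loads node A in parallel with R2.
R2 ‖ (R3+R4) = 4.605 kΩ.
So V_A = 27.1 × 0.6499 = 17.61 mV.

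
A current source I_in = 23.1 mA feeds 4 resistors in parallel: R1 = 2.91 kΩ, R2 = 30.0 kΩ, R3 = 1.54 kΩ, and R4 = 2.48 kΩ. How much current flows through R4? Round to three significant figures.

I ≈ 6.52 mA

Total conductance ΣG = 1/2.91 + 1/30.0 + 1/1.54 + 1/2.48 = 1.430 (units of 1/kΩ).
Current divider: I(R4) = I_in · G_k/ΣG = 23.1 × (0.4032/1.430) = 23.1 × 0.2821 = 6.516 mA.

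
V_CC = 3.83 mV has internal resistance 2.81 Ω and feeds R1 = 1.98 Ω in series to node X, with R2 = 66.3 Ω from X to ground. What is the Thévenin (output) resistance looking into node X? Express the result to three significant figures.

R1' = 2.81 + 1.98 = 4.790 Ω (source resistance + R1).
Looking into X with the source shorted: R_th = R1'·R2/(R1'+R2) = 4.790 × 66.3/71.09 = 4.467 Ω.

R_th ≈ 4.47 Ω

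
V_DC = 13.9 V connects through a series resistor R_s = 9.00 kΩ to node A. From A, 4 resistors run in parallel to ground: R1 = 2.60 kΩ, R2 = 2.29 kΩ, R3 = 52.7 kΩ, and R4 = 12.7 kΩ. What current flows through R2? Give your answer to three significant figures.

Combine the parallel branches: R_p = (1/2.60 + 1/2.29 + 1/52.7 + 1/12.7)⁻¹ = 1.088 kΩ.
V_A = 13.9 × 1.088/10.09 = 1.499 V.
I(R2) = V_A / R2 = 1.499/2.29 = 0.6547 mA.
(Equivalently: I_total = 1.378 mA, then current-divider fraction G_k/ΣG = 0.4752.)

I ≈ 0.655 mA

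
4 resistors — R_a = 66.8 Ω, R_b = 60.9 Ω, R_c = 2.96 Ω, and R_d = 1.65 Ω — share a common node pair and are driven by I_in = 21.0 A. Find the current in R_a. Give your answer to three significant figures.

ΣG = 1/66.8 + 1/60.9 + 1/2.96 + 1/1.65 = 0.9753.
Current divider: I(R_a) = I_in · G_k/ΣG = 21.0 × (0.01497/0.9753) = 21.0 × 0.01535 = 0.3223 A.

I ≈ 0.322 A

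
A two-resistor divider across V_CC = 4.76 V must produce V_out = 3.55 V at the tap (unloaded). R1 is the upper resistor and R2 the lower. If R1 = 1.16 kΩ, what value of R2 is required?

The divider ratio is R2/(R1+R2) = 3.55/4.76 = 0.7458.
R2 = R1 · 0.7458/(1 − 0.7458) = 3.403 kΩ.

R2 ≈ 3.40 kΩ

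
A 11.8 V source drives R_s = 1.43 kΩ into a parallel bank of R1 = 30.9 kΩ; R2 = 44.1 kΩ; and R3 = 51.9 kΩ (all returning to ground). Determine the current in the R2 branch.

Combine the parallel branches: R_p = (1/30.9 + 1/44.1 + 1/51.9)⁻¹ = 13.46 kΩ.
V_A = 11.8 × 13.46/14.89 = 10.67 V.
Branch current I = V_A/R2 = 10.67/44.1 = 0.2419 mA.
(Check via current divider: I_total = 0.7926 mA; share G_k/ΣG = 0.3052 → same result.)

I ≈ 0.242 mA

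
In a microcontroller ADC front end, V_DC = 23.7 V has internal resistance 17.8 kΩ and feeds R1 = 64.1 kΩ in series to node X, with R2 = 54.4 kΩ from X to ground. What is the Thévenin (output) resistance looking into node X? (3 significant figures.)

R1' = 17.8 + 64.1 = 81.90 kΩ (source resistance + R1).
Looking into X with the source shorted: R_th = R1'·R2/(R1'+R2) = 81.90 × 54.4/136.3 = 32.69 kΩ.

R_th ≈ 32.7 kΩ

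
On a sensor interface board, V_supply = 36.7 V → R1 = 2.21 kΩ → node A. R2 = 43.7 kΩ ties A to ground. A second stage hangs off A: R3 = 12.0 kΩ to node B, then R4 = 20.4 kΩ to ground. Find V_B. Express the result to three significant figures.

V_B ≈ 20.7 V

Looking into the second stage from A: R3 + R4 = 32.40 kΩ appears in parallel with R2.
Effective lower resistance at A: R2 ‖ 32.40 = 18.61 kΩ.
V_A = 36.7 × 18.61/(2.21 + 18.61) = 32.80 V.
Then the unloaded second divider: V_B = V_A × R4/(R3+R4) = 32.80 × 0.6296 = 20.65 V.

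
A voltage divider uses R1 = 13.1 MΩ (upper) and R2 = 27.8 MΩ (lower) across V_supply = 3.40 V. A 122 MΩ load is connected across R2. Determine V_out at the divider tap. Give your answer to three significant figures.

First combine the lower leg with the load: R2 ‖ R_L = 22.64 MΩ.
Voltage divider with the loaded lower leg: V_out = 3.40 × 22.64/(13.1 + 22.64) = 3.40 × 0.6335 = 2.154 V.
(Unloaded it would be 2.31 V; the load pulls it down.)

V_out ≈ 2.15 V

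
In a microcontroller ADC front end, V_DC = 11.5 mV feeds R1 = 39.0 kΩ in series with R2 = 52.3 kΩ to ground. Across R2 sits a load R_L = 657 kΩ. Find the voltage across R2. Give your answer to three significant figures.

First combine the lower leg with the load: R2 ‖ R_L = 48.44 kΩ.
Voltage divider with the loaded lower leg: V_out = 11.5 × 48.44/(39.0 + 48.44) = 11.5 × 0.5540 = 6.371 mV.

V_out ≈ 6.37 mV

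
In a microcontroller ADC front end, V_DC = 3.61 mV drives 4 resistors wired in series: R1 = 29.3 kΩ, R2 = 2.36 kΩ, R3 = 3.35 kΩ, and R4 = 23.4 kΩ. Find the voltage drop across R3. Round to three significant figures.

Series total: ΣR = 29.3 + 2.36 + 3.35 + 23.4 = 58.41 kΩ.
V = V_DC · R/ΣR = 3.61 × 0.05735 = 0.2070 mV.

V ≈ 0.207 mV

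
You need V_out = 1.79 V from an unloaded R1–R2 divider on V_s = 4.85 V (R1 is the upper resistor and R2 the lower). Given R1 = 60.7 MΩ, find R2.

R2 ≈ 35.5 MΩ

Required fraction k = V_out/V_s = 0.3691.
R2 = R1 · 0.3691/(1 − 0.3691) = 35.51 MΩ.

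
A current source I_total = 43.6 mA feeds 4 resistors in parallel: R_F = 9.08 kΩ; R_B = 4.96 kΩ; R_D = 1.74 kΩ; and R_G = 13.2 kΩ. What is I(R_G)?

ΣG = 1/9.08 + 1/4.96 + 1/1.74 + 1/13.2 = 0.9622.
R_G takes the fraction G_k/ΣG = 0.07576/0.9622 = 0.07873, so I = 43.6 × 0.07873 = 3.433 mA.

I ≈ 3.43 mA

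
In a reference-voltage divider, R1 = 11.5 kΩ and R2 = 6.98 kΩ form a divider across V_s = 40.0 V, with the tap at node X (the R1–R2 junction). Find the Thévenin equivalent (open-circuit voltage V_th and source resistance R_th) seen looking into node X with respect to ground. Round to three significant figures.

V_th ≈ 15.1 V, R_th ≈ 4.34 kΩ

With X open, the divider is unloaded: V_th = 40.0 × 6.98/18.48 = 15.11 V.
With V_s suppressed (replaced by a short), R_th = R1 ‖ R2 = (11.50 × 6.98)/(11.50 + 6.98) = 4.344 kΩ.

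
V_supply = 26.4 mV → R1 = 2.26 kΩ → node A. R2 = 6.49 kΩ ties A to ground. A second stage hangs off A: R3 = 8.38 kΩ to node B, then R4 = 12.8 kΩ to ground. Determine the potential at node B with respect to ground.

V_B ≈ 11.0 mV

Node A sees R2 in parallel with the series input of stage 2, R3 + R4 = 21.18 kΩ.
Effective lower resistance at A: R2 ‖ 21.18 = 4.968 kΩ.
First divider: V_A = V_supply · 4.968/(2.26 + 4.968) = 18.15 mV.
V_B = V_A × 0.6043 = 10.97 mV.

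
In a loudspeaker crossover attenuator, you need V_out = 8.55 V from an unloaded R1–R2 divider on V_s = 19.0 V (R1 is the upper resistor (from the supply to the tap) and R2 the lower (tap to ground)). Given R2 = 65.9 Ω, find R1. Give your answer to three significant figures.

R1 ≈ 80.5 Ω

The divider ratio is R2/(R1+R2) = 8.55/19.0 = 0.4500.
Rearranging, R1 = R2·(1−k)/k = 65.9 × 1.222 = 80.54 Ω.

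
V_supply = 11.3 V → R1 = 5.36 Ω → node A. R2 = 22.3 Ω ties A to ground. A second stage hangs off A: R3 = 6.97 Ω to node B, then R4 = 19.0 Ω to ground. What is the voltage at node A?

Looking into the second stage from A: R3 + R4 = 25.97 Ω appears in parallel with R2.
Effective lower resistance at A: R2 ‖ 25.97 = 12.00 Ω.
So V_A = 11.3 × 0.6912 = 7.811 V.

V_A ≈ 7.81 V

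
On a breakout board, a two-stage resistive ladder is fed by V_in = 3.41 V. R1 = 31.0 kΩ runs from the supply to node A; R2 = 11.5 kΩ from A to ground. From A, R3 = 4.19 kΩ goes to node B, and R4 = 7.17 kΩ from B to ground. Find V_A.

Node A sees R2 in parallel with the series input of stage 2, R3 + R4 = 11.36 kΩ.
Effective lower resistance at A: R2 ‖ 11.36 = 5.715 kΩ.
First divider: V_A = V_in · 5.715/(31.0 + 5.715) = 0.5308 V.

V_A ≈ 0.531 V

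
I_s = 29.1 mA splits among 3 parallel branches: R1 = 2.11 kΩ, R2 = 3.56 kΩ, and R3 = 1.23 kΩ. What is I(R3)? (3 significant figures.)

ΣG = 1/2.11 + 1/3.56 + 1/1.23 = 1.568.
By the current-divider rule, I = I_s · G_k/ΣG = 29.1 × 0.5186 = 15.09 mA.

I ≈ 15.1 mA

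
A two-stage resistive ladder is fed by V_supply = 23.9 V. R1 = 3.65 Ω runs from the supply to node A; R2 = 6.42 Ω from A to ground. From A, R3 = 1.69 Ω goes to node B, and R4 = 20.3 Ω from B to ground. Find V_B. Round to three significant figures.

V_B ≈ 12.7 V

The second stage (R3 + R4 = 21.99 Ω) loads node A in parallel with R2.
Effective lower resistance at A: R2 ‖ 21.99 = 4.969 Ω.
V_A = 23.9 × 4.969/(3.65 + 4.969) = 13.78 V.
Then the unloaded second divider: V_B = V_A × R4/(R3+R4) = 13.78 × 0.9231 = 12.72 V.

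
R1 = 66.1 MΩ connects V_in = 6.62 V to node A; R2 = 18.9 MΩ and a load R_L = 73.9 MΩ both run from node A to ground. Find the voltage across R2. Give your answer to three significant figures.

First combine the lower leg with the load: R2 ‖ R_L = 15.05 MΩ.
Then V_out = V_in · R2'/(R1 + R2') = 6.62 × 15.05/81.15 = 1.228 V.

V_out ≈ 1.23 V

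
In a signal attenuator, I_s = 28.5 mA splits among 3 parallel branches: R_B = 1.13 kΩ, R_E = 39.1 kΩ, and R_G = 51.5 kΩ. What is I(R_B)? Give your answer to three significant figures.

ΣG = 1/1.13 + 1/39.1 + 1/51.5 = 0.9299.
By the current-divider rule, I = I_s · G_k/ΣG = 28.5 × 0.9516 = 27.12 mA.

I ≈ 27.1 mA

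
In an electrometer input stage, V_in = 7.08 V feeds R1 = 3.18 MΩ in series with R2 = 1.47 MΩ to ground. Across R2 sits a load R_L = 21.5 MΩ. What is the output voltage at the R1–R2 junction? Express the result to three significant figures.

V_out ≈ 2.14 V

R2 ‖ R_L = (1.47 × 21.5)/(1.47 + 21.5) = 1.376 MΩ.
Voltage divider with the loaded lower leg: V_out = 7.08 × 1.376/(3.18 + 1.376) = 7.08 × 0.3020 = 2.138 V.
(Unloaded it would be 2.24 V; the load pulls it down.)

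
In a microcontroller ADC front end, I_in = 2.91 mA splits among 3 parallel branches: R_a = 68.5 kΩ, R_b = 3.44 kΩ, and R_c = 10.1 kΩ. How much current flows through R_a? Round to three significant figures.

I ≈ 0.105 mA

ΣG = 1/68.5 + 1/3.44 + 1/10.1 = 0.4043.
R_a takes the fraction G_k/ΣG = 0.01460/0.4043 = 0.03611, so I = 2.91 × 0.03611 = 0.1051 mA.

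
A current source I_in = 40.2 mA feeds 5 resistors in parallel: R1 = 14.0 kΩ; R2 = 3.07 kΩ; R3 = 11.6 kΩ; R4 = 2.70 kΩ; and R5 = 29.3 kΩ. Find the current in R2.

I ≈ 14.7 mA

ΣG = 1/14.0 + 1/3.07 + 1/11.6 + 1/2.70 + 1/29.3 = 0.8879.
By the current-divider rule, I = I_in · G_k/ΣG = 40.2 × 0.3669 = 14.75 mA.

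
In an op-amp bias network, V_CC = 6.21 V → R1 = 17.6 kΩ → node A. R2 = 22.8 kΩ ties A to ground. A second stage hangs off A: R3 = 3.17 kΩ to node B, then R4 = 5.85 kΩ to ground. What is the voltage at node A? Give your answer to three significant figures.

V_A ≈ 1.67 V

Node A sees R2 in parallel with the series input of stage 2, R3 + R4 = 9.020 kΩ.
Effective lower resistance at A: R2 ‖ 9.020 = 6.463 kΩ.
First divider: V_A = V_CC · 6.463/(17.6 + 6.463) = 1.668 V.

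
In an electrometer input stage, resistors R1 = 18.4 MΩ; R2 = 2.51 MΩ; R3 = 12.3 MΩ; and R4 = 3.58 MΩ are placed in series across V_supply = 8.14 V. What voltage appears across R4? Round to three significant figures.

Series total: ΣR = 18.4 + 2.51 + 12.3 + 3.58 = 36.79 MΩ.
Voltage divider: V = V_supply · (3.580 / 36.79) = 8.14 × 0.09731 = 0.7921 V.

V ≈ 0.792 V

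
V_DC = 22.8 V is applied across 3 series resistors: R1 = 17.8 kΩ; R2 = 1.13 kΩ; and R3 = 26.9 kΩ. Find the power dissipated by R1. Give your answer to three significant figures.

The common current is I = 22.8/45.83 = 0.4975 mA.
V(R1) = I·R = 8.855 V; P = V·I = 8.855 × 0.4975 = 4.405 mW.

P ≈ 4.41 mW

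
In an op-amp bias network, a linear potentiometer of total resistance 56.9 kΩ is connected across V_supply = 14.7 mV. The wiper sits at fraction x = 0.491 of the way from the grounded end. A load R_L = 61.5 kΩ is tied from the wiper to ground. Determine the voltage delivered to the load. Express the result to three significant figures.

V_out ≈ 5.86 mV

Lower segment x·R_p = 27.94 kΩ; upper segment (1−x)·R_p = 28.96 kΩ.
(x·R_p) ‖ R_L = 19.21 kΩ.
Loaded-divider output: V_out = 14.7 × 0.3988 = 5.862 mV.
(Unloaded: V_out = x·V_supply = 7.22 mV.)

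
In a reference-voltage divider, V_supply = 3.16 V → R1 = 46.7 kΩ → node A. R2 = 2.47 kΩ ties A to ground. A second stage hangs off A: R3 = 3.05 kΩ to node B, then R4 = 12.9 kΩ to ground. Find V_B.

The second stage (R3 + R4 = 15.95 kΩ) loads node A in parallel with R2.
R2 ‖ (R3+R4) = 2.139 kΩ.
First divider: V_A = V_supply · 2.139/(46.7 + 2.139) = 0.1384 V.
V_B = V_A × 0.8088 = 0.1119 V.

V_B ≈ 0.112 V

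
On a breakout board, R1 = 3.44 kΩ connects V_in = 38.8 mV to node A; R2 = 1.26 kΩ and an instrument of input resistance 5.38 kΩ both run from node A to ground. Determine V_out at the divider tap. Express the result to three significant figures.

V_out ≈ 8.88 mV

First combine the lower leg with the load: R2 ‖ R_L = 1.021 kΩ.
Voltage divider with the loaded lower leg: V_out = 38.8 × 1.021/(3.44 + 1.021) = 38.8 × 0.2289 = 8.880 mV.
(Unloaded it would be 10.4 mV; the load pulls it down.)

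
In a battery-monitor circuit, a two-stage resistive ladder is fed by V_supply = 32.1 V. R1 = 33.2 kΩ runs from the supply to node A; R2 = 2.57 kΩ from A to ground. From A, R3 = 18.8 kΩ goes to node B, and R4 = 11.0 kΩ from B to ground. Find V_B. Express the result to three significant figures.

Looking into the second stage from A: R3 + R4 = 29.80 kΩ appears in parallel with R2.
R2 ‖ (R3+R4) = 2.366 kΩ.
V_A = 32.1 × 2.366/(33.2 + 2.366) = 2.135 V.
V_B = V_A × 0.3691 = 0.7882 V.

V_B ≈ 0.788 V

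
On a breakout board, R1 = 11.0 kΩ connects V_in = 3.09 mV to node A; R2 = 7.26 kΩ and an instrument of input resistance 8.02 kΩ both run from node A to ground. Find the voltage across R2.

V_out ≈ 0.795 mV

The load sits in parallel with R2, giving an effective lower resistance R2' = R2·R_L/(R2+R_L) = 3.811 kΩ.
Voltage divider with the loaded lower leg: V_out = 3.09 × 3.811/(11.0 + 3.811) = 3.09 × 0.2573 = 0.7950 mV.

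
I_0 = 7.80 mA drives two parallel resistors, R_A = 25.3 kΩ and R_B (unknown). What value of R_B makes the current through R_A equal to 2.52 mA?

R_B ≈ 12.1 kΩ

In a two-way split, I_A/I_0 = R_B/(R_A + R_B).
2.52/7.80 = R_B/(R_A + R_B) → R_B = R_A · (0.3231)/(1 − 0.3231) = 25.3 × 0.4773 = 12.08 kΩ.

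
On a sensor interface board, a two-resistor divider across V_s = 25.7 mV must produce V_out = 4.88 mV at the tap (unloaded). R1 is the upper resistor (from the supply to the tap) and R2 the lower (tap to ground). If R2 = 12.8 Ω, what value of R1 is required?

R1 ≈ 54.6 Ω

The divider ratio is R2/(R1+R2) = 4.88/25.7 = 0.1899.
Rearranging, R1 = R2·(1−k)/k = 12.8 × 4.266 = 54.61 Ω.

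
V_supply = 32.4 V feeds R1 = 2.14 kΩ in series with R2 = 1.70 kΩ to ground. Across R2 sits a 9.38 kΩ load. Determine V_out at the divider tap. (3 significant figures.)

The load sits in parallel with R2, giving an effective lower resistance R2' = R2·R_L/(R2+R_L) = 1.439 kΩ.
Now apply the divider: V_out = 32.4 × 0.4021 = 13.03 V.
(Unloaded it would be 14.3 V; the load pulls it down.)

V_out ≈ 13.0 V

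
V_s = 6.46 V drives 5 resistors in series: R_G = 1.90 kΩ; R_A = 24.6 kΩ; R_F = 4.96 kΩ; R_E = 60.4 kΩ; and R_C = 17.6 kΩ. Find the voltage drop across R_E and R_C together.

Series total: ΣR = 1.90 + 24.6 + 4.96 + 60.4 + 17.6 = 109.5 kΩ.
R_{R_E..R_C} = 60.4 + 17.6 = 78.00 kΩ.
Voltage divider: V = V_s · (78.00 / 109.5) = 6.46 × 0.7126 = 4.603 V.

V ≈ 4.60 V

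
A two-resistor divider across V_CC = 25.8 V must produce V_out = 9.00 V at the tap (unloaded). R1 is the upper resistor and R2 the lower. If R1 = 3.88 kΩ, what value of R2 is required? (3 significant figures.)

R2 ≈ 2.08 kΩ

Required fraction k = V_out/V_CC = 0.3488.
Rearranging, R2 = R1·k/(1−k) = 3.88 × 0.5357 = 2.079 kΩ.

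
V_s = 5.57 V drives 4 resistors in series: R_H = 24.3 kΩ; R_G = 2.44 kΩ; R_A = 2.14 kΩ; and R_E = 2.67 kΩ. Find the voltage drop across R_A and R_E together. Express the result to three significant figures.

ΣR = 24.3 + 2.44 + 2.14 + 2.67 = 31.55 kΩ.
R_{R_A..R_E} = 2.14 + 2.67 = 4.810 kΩ.
Voltage divider: V = V_s · (4.810 / 31.55) = 5.57 × 0.1525 = 0.8492 V.

V ≈ 0.849 V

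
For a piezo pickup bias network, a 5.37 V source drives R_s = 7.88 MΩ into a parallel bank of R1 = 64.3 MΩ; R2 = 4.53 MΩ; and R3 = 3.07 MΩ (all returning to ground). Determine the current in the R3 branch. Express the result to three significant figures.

I ≈ 0.322 µA

Equivalent of the parallel group: R_p = 1.779 MΩ.
V_A by voltage divider: V_A = 5.37 × 1.779/(7.88 + 1.779) = 0.9892 V.
Branch current I = V_A/R3 = 0.9892/3.07 = 0.3222 µA.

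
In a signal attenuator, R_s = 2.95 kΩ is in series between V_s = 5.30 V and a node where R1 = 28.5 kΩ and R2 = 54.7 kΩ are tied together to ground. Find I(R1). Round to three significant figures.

Equivalent of the parallel group: R_p = 18.74 kΩ.
Node voltage V_A = V_s · R_p/(R_s + R_p) = 5.30 × 0.8640 = 4.579 V.
I(R1) = V_A / R1 = 4.579/28.5 = 0.1607 mA.

I ≈ 0.161 mA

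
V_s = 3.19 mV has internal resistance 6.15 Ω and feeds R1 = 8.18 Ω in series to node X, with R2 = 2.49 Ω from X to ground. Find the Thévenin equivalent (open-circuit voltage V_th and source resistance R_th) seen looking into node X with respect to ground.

R1' = 6.15 + 8.18 = 14.33 Ω (source resistance + R1).
V_th is the unloaded tap voltage: V_s · R2/(R1'+R2) = 3.19 × 0.1480 = 0.4722 mV.
With V_s suppressed (replaced by a short), R_th = R1' ‖ R2 = (14.33 × 2.49)/(14.33 + 2.49) = 2.121 Ω.

V_th ≈ 0.472 mV, R_th ≈ 2.12 Ω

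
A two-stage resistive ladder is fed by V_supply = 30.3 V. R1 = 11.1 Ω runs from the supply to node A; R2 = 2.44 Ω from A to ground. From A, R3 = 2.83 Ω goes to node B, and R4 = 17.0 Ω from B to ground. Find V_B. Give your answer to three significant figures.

Node A sees R2 in parallel with the series input of stage 2, R3 + R4 = 19.83 Ω.
R2 ‖ (R3+R4) = 2.173 Ω.
V_A = 30.3 × 2.173/(11.1 + 2.173) = 4.960 V.
Then the unloaded second divider: V_B = V_A × R4/(R3+R4) = 4.960 × 0.8573 = 4.252 V.

V_B ≈ 4.25 V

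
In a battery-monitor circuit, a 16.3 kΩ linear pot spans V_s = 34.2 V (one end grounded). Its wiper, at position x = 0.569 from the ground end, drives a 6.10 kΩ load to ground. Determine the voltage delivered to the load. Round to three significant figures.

The pot divides into 7.025 kΩ above the wiper and 9.275 kΩ below.
R_L loads the lower segment: effective lower R = 3.680 kΩ.
V_out = 34.2 × 3.680/(7.025 + 3.680) = 11.76 V.
(Unloaded: V_out = x·V_s = 19.5 V.)

V_out ≈ 11.8 V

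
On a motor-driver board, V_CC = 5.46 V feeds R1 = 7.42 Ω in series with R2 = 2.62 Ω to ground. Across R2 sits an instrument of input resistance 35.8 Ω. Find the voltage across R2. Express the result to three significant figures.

The load sits in parallel with R2, giving an effective lower resistance R2' = R2·R_L/(R2+R_L) = 2.441 Ω.
Voltage divider with the loaded lower leg: V_out = 5.46 × 2.441/(7.42 + 2.441) = 5.46 × 0.2476 = 1.352 V.
(Unloaded it would be 1.42 V; the load pulls it down.)

V_out ≈ 1.35 V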